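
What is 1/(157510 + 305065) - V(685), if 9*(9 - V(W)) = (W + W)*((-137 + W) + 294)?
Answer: 533561296934/4163175 ≈ 1.2816e+5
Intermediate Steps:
V(W) = 9 - 2*W*(157 + W)/9 (V(W) = 9 - (W + W)*((-137 + W) + 294)/9 = 9 - 2*W*(157 + W)/9)
1/(157510 + 305065) - V(685) = 1/(157510 + 305065) - (9 - 314/9*685 - 2/9*685²) = 1/462575 - (9 - 215090/9 - 2/9*469225) = 1/462575 - (9 - 215090/9 - 938450/9) = 1/462575 - 1*(-1153459/9) = 1/462575 + 1153459/9 = 533561296934/4163175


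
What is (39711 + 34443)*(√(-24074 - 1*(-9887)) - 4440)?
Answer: -329243760 + 74154*I*√14187 ≈ -3.2924e+8 + 8.8324e+6*I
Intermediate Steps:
(39711 + 34443)*(√(-24074 - 1*(-9887)) - 4440) = 74154*(√(-24074 + 9887) - 4440) = 74154*(√(-14187) - 4440) = 74154*(I*√14187 - 4440) = 74154*(-4440 + I*√14187) = -329243760 + 74154*I*√14187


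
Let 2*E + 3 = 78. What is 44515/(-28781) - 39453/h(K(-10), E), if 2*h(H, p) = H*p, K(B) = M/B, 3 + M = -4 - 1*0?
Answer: -3029549473/1007335 ≈ -3007.5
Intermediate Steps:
E = 75/2 (E = -3/2 + (½)*78 = -3/2 + 39 = 75/2 ≈ 37.500)
M = -7 (M = -3 + (-4 - 1*0) = -3 + (-4 + 0) = -3 - 4 = -7)
K(B) = -7/B
h(H, p) = H*p/2 (h(H, p) = (H*p)/2 = H*p/2)
44515/(-28781) - 39453/h(K(-10), E) = 44515/(-28781) - 39453/((½)*(-7/(-10))*(75/2)) = 44515*(-1/28781) - 39453/((½)*(-7*(-⅒))*(75/2)) = -44515/28781 - 39453/((½)*(7/10)*(75/2)) = -44515/28781 - 39453/105/8 = -44515/28781 - 39453*8/105 = -44515/28781 - 105208/35 = -3029549473/1007335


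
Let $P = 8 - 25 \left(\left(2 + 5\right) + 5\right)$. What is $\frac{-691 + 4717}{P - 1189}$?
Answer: $- \frac{4026}{1481} \approx -2.7184$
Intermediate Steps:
$P = -292$ ($P = 8 - 25 \left(7 + 5\right) = 8 - 300 = -292$)
$\frac{-691 + 4717}{P - 1189} = \frac{-691 + 4717}{-292 - 1189} = \frac{4026}{-1481} = 4026 \left(- \frac{1}{1481}\right) = - \frac{4026}{1481}$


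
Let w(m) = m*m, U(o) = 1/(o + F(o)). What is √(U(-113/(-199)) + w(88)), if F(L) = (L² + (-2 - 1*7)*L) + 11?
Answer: √139556620442337/134242 ≈ 88.001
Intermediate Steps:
F(L) = 11 + L² - 9*L (F(L) = (L² + (-2 - 7)*L) + 11 = (L² - 9*L) + 11 = 11 + L² - 9*L)
U(o) = 1/(11 + o² - 8*o) (U(o) = 1/(o + (11 + o² - 9*o)) = 1/(11 + o² - 8*o))
w(m) = m²
√(U(-113/(-199)) + w(88)) = √(1/(11 + (-113/(-199))² - (-904)/(-199)) + 88²) = √(1/(11 + (-113*(-1/199))² - (-904)*(-1)/199) + 7744) = √(1/(11 + (113/199)² - 8*113/199) + 7744) = √(1/(11 + 12769/39601 - 904/199) + 7744) = √(1/(268484/39601) + 7744) = √(39601/268484 + 7744) = √(2079179697/268484) = √139556620442337/134242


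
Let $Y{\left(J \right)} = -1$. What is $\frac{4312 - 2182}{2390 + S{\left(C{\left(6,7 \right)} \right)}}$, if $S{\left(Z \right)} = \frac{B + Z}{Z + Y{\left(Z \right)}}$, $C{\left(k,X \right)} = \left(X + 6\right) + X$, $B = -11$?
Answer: $\frac{40470}{45419} \approx 0.89104$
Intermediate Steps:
$C{\left(k,X \right)} = 6 + 2 X$ ($C{\left(k,X \right)} = \left(6 + X\right) + X = 6 + 2 X$)
$S{\left(Z \right)} = \frac{-11 + Z}{-1 + Z}$ ($S{\left(Z \right)} = \frac{-11 + Z}{Z - 1} = \frac{-11 + Z}{-1 + Z}$)
$\frac{4312 - 2182}{2390 + S{\left(C{\left(6,7 \right)} \right)}} = \frac{4312 - 2182}{2390 + \frac{-11 + \left(6 + 2 \cdot 7\right)}{-1 + \left(6 + 2 \cdot 7\right)}} = \frac{2130}{2390 + \frac{-11 + \left(6 + 14\right)}{-1 + \left(6 + 14\right)}} = \frac{2130}{2390 + \frac{-11 + 20}{-1 + 20}} = \frac{2130}{2390 + \frac{1}{19} \cdot 9} = \frac{2130}{2390 + \frac{9}{19}} = \frac{2130}{\frac{45419}{19}} = 2130 \cdot \frac{19}{45419} = \frac{40470}{45419}$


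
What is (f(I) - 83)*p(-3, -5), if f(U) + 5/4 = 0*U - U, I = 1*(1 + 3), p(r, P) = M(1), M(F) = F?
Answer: -353/4 ≈ -88.250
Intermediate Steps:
p(r, P) = 1
I = 4 (I = 1*4 = 4)
f(U) = -5/4 - U (f(U) = -5/4 + (0*U - U) = -5/4 + (0 - U) = -5/4 - U)
(f(I) - 83)*p(-3, -5) = ((-5/4 - 1*4) - 83)*1 = ((-5/4 - 4) - 83)*1 = (-21/4 - 83)*1 = -353/4*1 = -353/4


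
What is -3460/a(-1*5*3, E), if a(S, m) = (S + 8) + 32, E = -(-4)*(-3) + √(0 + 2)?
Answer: -692/5 ≈ -138.40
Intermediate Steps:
E = -12 + √2 (E = -2*6 + √2 = -12 + √2 ≈ -10.586)
a(S, m) = 40 + S (a(S, m) = (8 + S) + 32 = 40 + S)
-3460/a(-1*5*3, E) = -3460/(40 - 1*5*3) = -3460/(40 - 5*3) = -3460/(40 - 15) = -3460/25 = -3460*1/25 = -692/5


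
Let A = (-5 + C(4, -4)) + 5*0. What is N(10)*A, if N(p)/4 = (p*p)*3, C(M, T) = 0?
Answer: -6000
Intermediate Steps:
N(p) = 12*p**2 (N(p) = 4*((p*p)*3) = 4*(p**2*3) = 4*(3*p**2) = 12*p**2)
A = -5 (A = (-5 + 0) + 5*0 = -5 + 0 = -5)
N(10)*A = (12*10**2)*(-5) = (12*100)*(-5) = 1200*(-5) = -6000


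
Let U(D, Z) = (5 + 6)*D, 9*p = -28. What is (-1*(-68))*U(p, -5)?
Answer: -20944/9 ≈ -2327.1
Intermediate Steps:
p = -28/9 (p = (⅑)*(-28) = -28/9 ≈ -3.1111)
U(D, Z) = 11*D
(-1*(-68))*U(p, -5) = (-1*(-68))*(11*(-28/9)) = 68*(-308/9) = -20944/9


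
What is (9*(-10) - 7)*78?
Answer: -7566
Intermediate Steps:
(9*(-10) - 7)*78 = (-90 - 7)*78 = -97*78 = -7566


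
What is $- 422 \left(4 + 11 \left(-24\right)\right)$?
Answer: $109720$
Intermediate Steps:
$- 422 \left(4 + 11 \left(-24\right)\right) = - 422 \left(4 - 264\right) = \left(-422\right) \left(-260\right) = 109720$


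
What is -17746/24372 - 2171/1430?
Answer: -752773/335115 ≈ -2.2463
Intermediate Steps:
-17746/24372 - 2171/1430 = -17746*1/24372 - 2171*1/1430 = -8873/12186 - 167/110 = -752773/335115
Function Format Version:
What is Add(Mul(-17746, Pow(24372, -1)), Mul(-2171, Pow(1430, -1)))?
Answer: Rational(-752773, 335115) ≈ -2.2463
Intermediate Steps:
Add(Mul(-17746, Pow(24372, -1)), Mul(-2171, Pow(1430, -1))) = Add(Mul(-17746, Rational(1, 24372)), Mul(-2171, Rational(1, 1430))) = Add(Rational(-8873, 12186), Rational(-167, 110)) = Rational(-752773, 335115)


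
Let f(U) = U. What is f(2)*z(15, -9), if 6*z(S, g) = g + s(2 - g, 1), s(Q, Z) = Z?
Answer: -8/3 ≈ -2.6667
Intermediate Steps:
z(S, g) = 1/6 + g/6 (z(S, g) = (g + 1)/6 = (1 + g)/6 = 1/6 + g/6)
f(2)*z(15, -9) = 2*(1/6 + (1/6)*(-9)) = 2*(1/6 - 3/2) = 2*(-4/3) = -8/3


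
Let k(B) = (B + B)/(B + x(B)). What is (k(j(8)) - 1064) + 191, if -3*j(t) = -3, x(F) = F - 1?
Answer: -871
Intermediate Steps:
x(F) = -1 + F
j(t) = 1 (j(t) = -⅓*(-3) = 1)
k(B) = 2*B/(-1 + 2*B) (k(B) = (B + B)/(B + (-1 + B)) = (2*B)/(-1 + 2*B) = 2*B/(-1 + 2*B))
(k(j(8)) - 1064) + 191 = (2*1/(-1 + 2*1) - 1064) + 191 = (2*1/(-1 + 2) - 1064) + 191 = (2*1/1 - 1064) + 191 = (2*1*1 - 1064) + 191 = (2 - 1064) + 191 = -1062 + 191 = -871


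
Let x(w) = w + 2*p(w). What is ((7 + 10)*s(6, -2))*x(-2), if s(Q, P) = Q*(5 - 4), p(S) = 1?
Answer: 0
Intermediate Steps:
s(Q, P) = Q (s(Q, P) = Q*1 = Q)
x(w) = 2 + w (x(w) = w + 2*1 = w + 2 = 2 + w)
((7 + 10)*s(6, -2))*x(-2) = ((7 + 10)*6)*(2 - 2) = (17*6)*0 = 102*0 = 0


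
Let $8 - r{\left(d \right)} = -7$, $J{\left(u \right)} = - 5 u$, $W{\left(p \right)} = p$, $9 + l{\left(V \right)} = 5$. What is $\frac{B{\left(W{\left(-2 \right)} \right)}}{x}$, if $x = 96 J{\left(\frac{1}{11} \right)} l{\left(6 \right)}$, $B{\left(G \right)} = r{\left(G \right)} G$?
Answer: $- \frac{11}{64} \approx -0.17188$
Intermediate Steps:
$l{\left(V \right)} = -4$ ($l{\left(V \right)} = -9 + 5 = -4$)
$r{\left(d \right)} = 15$ ($r{\left(d \right)} = 8 - -7 = 8 + 7 = 15$)
$B{\left(G \right)} = 15 G$
$x = \frac{1920}{11}$ ($x = 96 \left(- \frac{5}{11}\right) \left(-4\right) = \left(- \frac{480}{11}\right) \left(-4\right) = \frac{1920}{11} \approx 174.55$)
$\frac{B{\left(W{\left(-2 \right)} \right)}}{x} = \frac{15 \left(-2\right)}{\frac{1920}{11}} = \left(-30\right) \frac{11}{1920} = - \frac{11}{64}$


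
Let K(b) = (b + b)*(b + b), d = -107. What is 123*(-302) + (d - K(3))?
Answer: -37289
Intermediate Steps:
K(b) = 4*b**2 (K(b) = (2*b)*(2*b) = 4*b**2)
123*(-302) + (d - K(3)) = 123*(-302) + (-107 - 4*3**2) = -37146 + (-107 - 4*9) = -37146 + (-107 - 1*36) = -37146 + (-107 - 36) = -37146 - 143 = -37289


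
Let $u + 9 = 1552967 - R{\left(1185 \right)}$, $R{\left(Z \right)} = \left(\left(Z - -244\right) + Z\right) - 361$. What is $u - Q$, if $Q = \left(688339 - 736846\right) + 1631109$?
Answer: $-31897$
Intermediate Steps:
$R{\left(Z \right)} = -117 + 2 Z$ ($R{\left(Z \right)} = \left(\left(Z + 244\right) + Z\right) - 361 = \left(\left(244 + Z\right) + Z\right) - 361 = \left(244 + 2 Z\right) - 361 = -117 + 2 Z$)
$u = 1550705$ ($u = -9 + \left(1552967 - \left(-117 + 2 \cdot 1185\right)\right) = -9 + \left(1552967 - \left(-117 + 2370\right)\right) = -9 + \left(1552967 - 2253\right) = -9 + 1550714 = 1550705$)
$Q = 1582602$ ($Q = -48507 + 1631109 = 1582602$)
$u - Q = 1550705 - 1582602 = -31897$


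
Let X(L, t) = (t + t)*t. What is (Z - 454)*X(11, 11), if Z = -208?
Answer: -160204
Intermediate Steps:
X(L, t) = 2*t² (X(L, t) = (2*t)*t = 2*t²)
(Z - 454)*X(11, 11) = (-208 - 454)*(2*11²) = -1324*121 = -662*242 = -160204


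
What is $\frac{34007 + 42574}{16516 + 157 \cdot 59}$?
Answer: $\frac{25527}{8593} \approx 2.9707$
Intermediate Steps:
$\frac{34007 + 42574}{16516 + 157 \cdot 59} = \frac{76581}{16516 + 9263} = \frac{76581}{25779} = 76581 \cdot \frac{1}{25779} = \frac{25527}{8593}$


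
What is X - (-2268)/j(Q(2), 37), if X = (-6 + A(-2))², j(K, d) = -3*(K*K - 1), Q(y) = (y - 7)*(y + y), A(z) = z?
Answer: 1180/19 ≈ 62.105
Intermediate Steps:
Q(y) = 2*y*(-7 + y) (Q(y) = (-7 + y)*(2*y) = 2*y*(-7 + y))
j(K, d) = 3 - 3*K² (j(K, d) = -3*(K² - 1) = -3*(-1 + K²) = 3 - 3*K²)
X = 64 (X = (-6 - 2)² = (-8)² = 64)
X - (-2268)/j(Q(2), 37) = 64 - (-2268)/(3 - 3*16*(-7 + 2)²) = 64 - (-2268)/(3 - 3*(2*2*(-5))²) = 64 - (-2268)/(3 - 3*(-20)²) = 64 - (-2268)/(3 - 3*400) = 64 - (-2268)/(3 - 1200) = 64 - (-2268)/(-1197) = 64 - (-2268)*(-1)/1197 = 64 - 1*36/19 = 64 - 36/19 = 1180/19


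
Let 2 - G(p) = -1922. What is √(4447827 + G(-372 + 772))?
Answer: √4449751 ≈ 2109.4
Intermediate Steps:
G(p) = 1924 (G(p) = 2 - 1*(-1922) = 2 + 1922 = 1924)
√(4447827 + G(-372 + 772)) = √(4447827 + 1924) = √4449751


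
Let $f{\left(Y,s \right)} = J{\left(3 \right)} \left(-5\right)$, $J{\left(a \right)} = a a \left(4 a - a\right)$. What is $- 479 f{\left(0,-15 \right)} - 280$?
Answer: $193715$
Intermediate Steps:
$J{\left(a \right)} = 3 a^{3}$ ($J{\left(a \right)} = a^{2} \cdot 3 a = 3 a^{3}$)
$f{\left(Y,s \right)} = -405$ ($f{\left(Y,s \right)} = 3 \cdot 3^{3} \left(-5\right) = 3 \cdot 27 \left(-5\right) = 81 \left(-5\right) = -405$)
$- 479 f{\left(0,-15 \right)} - 280 = \left(-479\right) \left(-405\right) - 280 = 193995 - 280 = 193715$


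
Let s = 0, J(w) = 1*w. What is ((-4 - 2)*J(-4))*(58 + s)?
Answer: 1392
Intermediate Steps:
J(w) = w
((-4 - 2)*J(-4))*(58 + s) = ((-4 - 2)*(-4))*(58 + 0) = -6*(-4)*58 = 24*58 = 1392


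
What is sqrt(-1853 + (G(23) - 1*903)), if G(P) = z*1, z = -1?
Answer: I*sqrt(2757) ≈ 52.507*I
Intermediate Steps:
G(P) = -1 (G(P) = -1*1 = -1)
sqrt(-1853 + (G(23) - 1*903)) = sqrt(-1853 + (-1 - 1*903)) = sqrt(-1853 + (-1 - 903)) = sqrt(-1853 - 904) = sqrt(-2757) = I*sqrt(2757)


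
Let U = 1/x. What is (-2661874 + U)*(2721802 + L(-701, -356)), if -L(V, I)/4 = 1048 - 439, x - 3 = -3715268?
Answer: -26893353088309528626/3715265 ≈ -7.2386e+12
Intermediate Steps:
x = -3715265 (x = 3 - 3715268 = -3715265)
U = -1/3715265 (U = 1/(-3715265) = -1/3715265 ≈ -2.6916e-7)
L(V, I) = -2436 (L(V, I) = -4*(1048 - 439) = -4*609 = -2436)
(-2661874 + U)*(2721802 + L(-701, -356)) = (-2661874 - 1/3715265)*(2721802 - 2436) = -9889567306611/3715265*2719366 = -26893353088309528626/3715265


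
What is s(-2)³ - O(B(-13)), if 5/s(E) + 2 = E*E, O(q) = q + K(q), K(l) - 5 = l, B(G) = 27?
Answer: -347/8 ≈ -43.375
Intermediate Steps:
K(l) = 5 + l
O(q) = 5 + 2*q (O(q) = q + (5 + q) = 5 + 2*q)
s(E) = 5/(-2 + E²) (s(E) = 5/(-2 + E*E) = 5/(-2 + E²))
s(-2)³ - O(B(-13)) = (5/(-2 + (-2)²))³ - (5 + 2*27) = (5/(-2 + 4))³ - (5 + 54) = (5/2)³ - 1*59 = (5*(½))³ - 59 = (5/2)³ - 59 = 125/8 - 59 = -347/8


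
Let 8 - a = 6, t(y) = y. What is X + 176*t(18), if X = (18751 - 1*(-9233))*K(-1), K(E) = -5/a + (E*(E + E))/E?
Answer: -122760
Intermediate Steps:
a = 2 (a = 8 - 1*6 = 8 - 6 = 2)
K(E) = -5/2 + 2*E (K(E) = -5/2 + (E*(E + E))/E = -5*½ + (E*(2*E))/E = -5/2 + (2*E²)/E = -5/2 + 2*E)
X = -125928 (X = (18751 - 1*(-9233))*(-5/2 + 2*(-1)) = (18751 + 9233)*(-5/2 - 2) = 27984*(-9/2) = -125928)
X + 176*t(18) = -125928 + 176*18 = -125928 + 3168 = -122760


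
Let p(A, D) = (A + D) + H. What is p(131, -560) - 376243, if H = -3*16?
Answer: -376720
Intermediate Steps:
H = -48
p(A, D) = -48 + A + D (p(A, D) = (A + D) - 48 = -48 + A + D)
p(131, -560) - 376243 = (-48 + 131 - 560) - 376243 = -477 - 376243 = -376720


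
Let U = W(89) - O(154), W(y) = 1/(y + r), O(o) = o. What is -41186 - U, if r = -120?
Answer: -1271991/31 ≈ -41032.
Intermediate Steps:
W(y) = 1/(-120 + y) (W(y) = 1/(y - 120) = 1/(-120 + y))
U = -4775/31 (U = 1/(-120 + 89) - 1*154 = 1/(-31) - 154 = -1/31 - 154 = -4775/31 ≈ -154.03)
-41186 - U = -41186 - 1*(-4775/31) = -41186 + 4775/31 = -1271991/31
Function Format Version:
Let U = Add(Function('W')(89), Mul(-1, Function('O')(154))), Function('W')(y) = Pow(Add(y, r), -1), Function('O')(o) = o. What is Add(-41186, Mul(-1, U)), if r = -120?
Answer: Rational(-1271991, 31) ≈ -41032.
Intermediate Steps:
Function('W')(y) = Pow(Add(-120, y), -1) (Function('W')(y) = Pow(Add(y, -120), -1) = Pow(Add(-120, y), -1))
U = Rational(-4775, 31) (U = Add(Pow(Add(-120, 89), -1), Mul(-1, 154)) = Add(Pow(-31, -1), -154) = Add(Rational(-1, 31), -154) = Rational(-4775, 31) ≈ -154.03)
Add(-41186, Mul(-1, U)) = Add(-41186, Mul(-1, Rational(-4775, 31))) = Add(-41186, Rational(4775, 31)) = Rational(-1271991, 31)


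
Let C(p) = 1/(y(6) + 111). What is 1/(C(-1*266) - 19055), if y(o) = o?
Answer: -117/2229434 ≈ -5.2480e-5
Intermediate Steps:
C(p) = 1/117 (C(p) = 1/(6 + 111) = 1/117)
1/(C(-1*266) - 19055) = 1/(1/117 - 19055) = 1/(-2229434/117) = -117/2229434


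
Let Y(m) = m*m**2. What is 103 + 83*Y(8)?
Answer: 42599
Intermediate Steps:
Y(m) = m**3
103 + 83*Y(8) = 103 + 83*8**3 = 103 + 83*512 = 103 + 42496 = 42599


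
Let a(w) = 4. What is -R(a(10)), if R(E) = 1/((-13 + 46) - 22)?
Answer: -1/11 ≈ -0.090909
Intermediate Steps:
R(E) = 1/11 (R(E) = 1/(33 - 22) = 1/11)
-R(a(10)) = -1*1/11 = -1/11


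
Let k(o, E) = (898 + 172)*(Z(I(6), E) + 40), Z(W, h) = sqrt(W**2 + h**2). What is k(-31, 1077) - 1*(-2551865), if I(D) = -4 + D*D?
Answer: 2594665 + 1070*sqrt(1160953) ≈ 3.7476e+6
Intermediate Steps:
I(D) = -4 + D**2
k(o, E) = 42800 + 1070*sqrt(1024 + E**2) (k(o, E) = (898 + 172)*(sqrt((-4 + 6**2)**2 + E**2) + 40) = 1070*(sqrt((-4 + 36)**2 + E**2) + 40) = 1070*(sqrt(32**2 + E**2) + 40) = 1070*(sqrt(1024 + E**2) + 40) = 1070*(40 + sqrt(1024 + E**2)) = 42800 + 1070*sqrt(1024 + E**2))
k(-31, 1077) - 1*(-2551865) = (42800 + 1070*sqrt(1024 + 1077**2)) - 1*(-2551865) = (42800 + 1070*sqrt(1024 + 1159929)) + 2551865 = (42800 + 1070*sqrt(1160953)) + 2551865 = 2594665 + 1070*sqrt(1160953)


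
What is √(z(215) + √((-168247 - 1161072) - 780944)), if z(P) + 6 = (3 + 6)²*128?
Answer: √(10362 + I*√2110263) ≈ 102.04 + 7.118*I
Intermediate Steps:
z(P) = 10362 (z(P) = -6 + (3 + 6)²*128 = -6 + 9²*128 = -6 + 81*128 = -6 + 10368 = 10362)
√(z(215) + √((-168247 - 1161072) - 780944)) = √(10362 + √((-168247 - 1161072) - 780944)) = √(10362 + √(-1329319 - 780944)) = √(10362 + √(-2110263)) = √(10362 + I*√2110263)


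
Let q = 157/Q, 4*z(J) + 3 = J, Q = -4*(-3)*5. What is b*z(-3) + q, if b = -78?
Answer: 7177/60 ≈ 119.62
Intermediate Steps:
Q = 60 (Q = 12*5 = 60)
z(J) = -¾ + J/4
q = 157/60 ≈ 2.6167
b*z(-3) + q = -78*(-¾ + (¼)*(-3)) + 157/60 = -78*(-¾ - ¾) + 157/60 = -78*(-3/2) + 157/60 = 117 + 157/60 = 7177/60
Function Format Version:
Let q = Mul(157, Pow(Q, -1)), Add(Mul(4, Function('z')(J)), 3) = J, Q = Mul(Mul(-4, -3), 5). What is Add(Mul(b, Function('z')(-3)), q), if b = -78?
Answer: Rational(7177, 60) ≈ 119.62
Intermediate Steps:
Q = 60 (Q = Mul(12, 5) = 60)
Function('z')(J) = Add(Rational(-3, 4), Mul(Rational(1, 4), J))
q = Rational(157, 60) (q = Mul(157, Pow(60, -1)) = Mul(157, Rational(1, 60)) = Rational(157, 60) ≈ 2.6167)
Add(Mul(b, Function('z')(-3)), q) = Add(Mul(-78, Add(Rational(-3, 4), Mul(Rational(1, 4), -3))), Rational(157, 60)) = Add(Mul(-78, Add(Rational(-3, 4), Rational(-3, 4))), Rational(157, 60)) = Add(Mul(-78, Rational(-3, 2)), Rational(157, 60)) = Add(117, Rational(157, 60)) = Rational(7177, 60)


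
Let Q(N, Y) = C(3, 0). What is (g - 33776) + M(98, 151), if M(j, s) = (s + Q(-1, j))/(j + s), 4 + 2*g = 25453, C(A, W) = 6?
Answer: -10483333/498 ≈ -21051.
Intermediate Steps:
Q(N, Y) = 6
g = 25449/2 (g = -2 + (½)*25453 = -2 + 25453/2 = 25449/2 ≈ 12725.)
M(j, s) = (6 + s)/(j + s) (M(j, s) = (s + 6)/(j + s) = (6 + s)/(j + s))
(g - 33776) + M(98, 151) = (25449/2 - 33776) + (6 + 151)/(98 + 151) = -42103/2 + 157/249 = -10483333/498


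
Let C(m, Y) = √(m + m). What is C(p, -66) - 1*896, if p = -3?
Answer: -896 + I*√6 ≈ -896.0 + 2.4495*I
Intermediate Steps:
C(m, Y) = √2*√m (C(m, Y) = √(2*m) = √2*√m)
C(p, -66) - 1*896 = √2*√(-3) - 1*896 = √2*(I*√3) - 896 = I*√6 - 896 = -896 + I*√6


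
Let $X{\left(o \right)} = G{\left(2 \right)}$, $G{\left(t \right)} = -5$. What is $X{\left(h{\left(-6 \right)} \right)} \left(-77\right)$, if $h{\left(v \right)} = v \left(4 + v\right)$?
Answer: $385$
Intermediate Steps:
$X{\left(o \right)} = -5$
$X{\left(h{\left(-6 \right)} \right)} \left(-77\right) = \left(-5\right) \left(-77\right) = 385$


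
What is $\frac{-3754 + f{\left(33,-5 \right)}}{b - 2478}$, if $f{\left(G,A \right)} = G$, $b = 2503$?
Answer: $- \frac{3721}{25} \approx -148.84$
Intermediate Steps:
$\frac{-3754 + f{\left(33,-5 \right)}}{b - 2478} = \frac{-3754 + 33}{2503 - 2478} = - \frac{3721}{25}$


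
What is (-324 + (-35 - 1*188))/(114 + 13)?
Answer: -547/127 ≈ -4.3071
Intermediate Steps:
(-324 + (-35 - 1*188))/(114 + 13) = (-324 + (-35 - 188))/127 = (-324 - 223)*(1/127) = -547*1/127 = -547/127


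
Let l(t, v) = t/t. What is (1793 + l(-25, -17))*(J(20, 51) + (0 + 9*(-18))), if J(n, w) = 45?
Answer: -209898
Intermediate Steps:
l(t, v) = 1
(1793 + l(-25, -17))*(J(20, 51) + (0 + 9*(-18))) = (1793 + 1)*(45 + (0 + 9*(-18))) = 1794*(45 + (0 - 162)) = 1794*(45 - 162) = 1794*(-117) = -209898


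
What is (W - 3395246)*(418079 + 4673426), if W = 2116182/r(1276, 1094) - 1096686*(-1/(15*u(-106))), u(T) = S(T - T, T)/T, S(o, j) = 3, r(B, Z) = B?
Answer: -19415218708011697/638 ≈ -3.0431e+13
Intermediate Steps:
u(T) = 3/T
W = -8235451857/3190 (W = 2116182/1276 - 1096686/((-45/(-106))) = 2116182*(1/1276) - 1096686/((-45*(-1)/106)) = 1058091/638 - 1096686/((-15*(-3/106))) = 1058091/638 - 1096686/45/106 = 1058091/638 - 1096686*106/45 = 1058091/638 - 12916524/5 = -8235451857/3190 ≈ -2.5816e+6)
(W - 3395246)*(418079 + 4673426) = (-8235451857/3190 - 3395246)*(418079 + 4673426) = -19066286597/3190*5091505 = -19415218708011697/638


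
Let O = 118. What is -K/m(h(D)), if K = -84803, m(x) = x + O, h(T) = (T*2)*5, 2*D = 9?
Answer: 84803/163 ≈ 520.26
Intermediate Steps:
D = 9/2 (D = (1/2)*9 = 9/2 ≈ 4.5000)
h(T) = 10*T (h(T) = (2*T)*5 = 10*T)
m(x) = 118 + x (m(x) = x + 118 = 118 + x)
-K/m(h(D)) = -(-84803)/(118 + 10*(9/2)) = -(-84803)/(118 + 45) = -(-84803)/163 = -1*(-84803/163) = 84803/163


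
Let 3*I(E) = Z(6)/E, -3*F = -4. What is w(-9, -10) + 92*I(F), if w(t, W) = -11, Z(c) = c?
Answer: 127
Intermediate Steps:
F = 4/3 (F = -⅓*(-4) = 4/3 ≈ 1.3333)
I(E) = 2/E (I(E) = (6/E)/3 = 2/E)
w(-9, -10) + 92*I(F) = -11 + 92*(2/(4/3)) = -11 + 92*(2*(¾)) = -11 + 92*(3/2) = -11 + 138 = 127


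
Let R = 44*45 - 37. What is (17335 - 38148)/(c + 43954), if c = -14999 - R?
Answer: -20813/27012 ≈ -0.77051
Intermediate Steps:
R = 1943 (R = 1980 - 37 = 1943)
c = -16942 (c = -14999 - 1*1943 = -14999 - 1943 = -16942)
(17335 - 38148)/(c + 43954) = (17335 - 38148)/(-16942 + 43954) = -20813/27012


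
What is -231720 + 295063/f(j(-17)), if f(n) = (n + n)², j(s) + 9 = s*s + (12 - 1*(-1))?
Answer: -79571426057/343396 ≈ -2.3172e+5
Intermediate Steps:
j(s) = 4 + s² (j(s) = -9 + (s*s + (12 - 1*(-1))) = -9 + (s² + (12 + 1)) = -9 + (s² + 13) = -9 + (13 + s²) = 4 + s²)
f(n) = 4*n² (f(n) = (2*n)² = 4*n²)
-231720 + 295063/f(j(-17)) = -231720 + 295063/((4*(4 + (-17)²)²)) = -231720 + 295063/((4*(4 + 289)²)) = -231720 + 295063/((4*293²)) = -231720 + 295063/((4*85849)) = -231720 + 295063/343396 = -79571426057/343396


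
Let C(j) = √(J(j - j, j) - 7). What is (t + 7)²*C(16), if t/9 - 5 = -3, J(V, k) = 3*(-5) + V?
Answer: 625*I*√22 ≈ 2931.5*I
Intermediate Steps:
J(V, k) = -15 + V
t = 18 (t = 45 + 9*(-3) = 45 - 27 = 18)
C(j) = I*√22 (C(j) = √((-15 + (j - j)) - 7) = √((-15 + 0) - 7) = √(-15 - 7) = √(-22) = I*√22)
(t + 7)²*C(16) = (18 + 7)²*(I*√22) = 25²*(I*√22) = 625*(I*√22) = 625*I*√22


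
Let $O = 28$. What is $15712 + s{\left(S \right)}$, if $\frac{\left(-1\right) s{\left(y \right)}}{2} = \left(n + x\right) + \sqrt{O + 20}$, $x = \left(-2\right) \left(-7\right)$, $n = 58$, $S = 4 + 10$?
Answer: $15568 - 8 \sqrt{3} \approx 15554.0$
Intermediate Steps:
$S = 14$
$x = 14$
$s{\left(y \right)} = -144 - 8 \sqrt{3}$ ($s{\left(y \right)} = - 2 \left(\left(58 + 14\right) + \sqrt{28 + 20}\right) = - 2 \left(72 + \sqrt{48}\right) = - 2 \left(72 + 4 \sqrt{3}\right) = -144 - 8 \sqrt{3}$)
$15712 + s{\left(S \right)} = 15712 - \left(144 + 8 \sqrt{3}\right) = 15568 - 8 \sqrt{3}$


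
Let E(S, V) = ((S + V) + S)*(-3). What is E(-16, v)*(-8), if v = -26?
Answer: -1392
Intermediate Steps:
E(S, V) = -6*S - 3*V (E(S, V) = (V + 2*S)*(-3) = -6*S - 3*V)
E(-16, v)*(-8) = (-6*(-16) - 3*(-26))*(-8) = (96 + 78)*(-8) = 174*(-8) = -1392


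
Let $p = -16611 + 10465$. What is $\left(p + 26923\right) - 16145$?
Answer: $4632$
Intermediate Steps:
$p = -6146$
$\left(p + 26923\right) - 16145 = \left(-6146 + 26923\right) - 16145 = 20777 - 16145 = 4632$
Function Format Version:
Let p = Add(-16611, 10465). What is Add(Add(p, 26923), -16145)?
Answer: 4632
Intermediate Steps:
p = -6146
Add(Add(p, 26923), -16145) = Add(Add(-6146, 26923), -16145) = Add(20777, -16145) = 4632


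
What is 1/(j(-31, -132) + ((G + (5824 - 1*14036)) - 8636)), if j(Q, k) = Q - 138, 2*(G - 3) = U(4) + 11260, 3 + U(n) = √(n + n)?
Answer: -45542/518518433 - 4*√2/518518433 ≈ -8.7842e-5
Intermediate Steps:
U(n) = -3 + √2*√n (U(n) = -3 + √(n + n) = -3 + √(2*n) = -3 + √2*√n)
G = 11263/2 + √2 (G = 3 + ((-3 + √2*√4) + 11260)/2 = 3 + ((-3 + √2*2) + 11260)/2 = 3 + ((-3 + 2*√2) + 11260)/2 = 3 + (11257 + 2*√2)/2 = 3 + (11257/2 + √2) = 11263/2 + √2 ≈ 5632.9)
j(Q, k) = -138 + Q
1/(j(-31, -132) + ((G + (5824 - 1*14036)) - 8636)) = 1/((-138 - 31) + (((11263/2 + √2) + (5824 - 1*14036)) - 8636)) = 1/(-169 + (((11263/2 + √2) + (5824 - 14036)) - 8636)) = 1/(-169 + (((11263/2 + √2) - 8212) - 8636)) = 1/(-169 + ((-5161/2 + √2) - 8636)) = 1/(-169 + (-22433/2 + √2)) = 1/(-22771/2 + √2)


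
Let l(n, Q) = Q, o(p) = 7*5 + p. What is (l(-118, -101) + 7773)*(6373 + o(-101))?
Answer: 48387304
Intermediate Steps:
o(p) = 35 + p
(l(-118, -101) + 7773)*(6373 + o(-101)) = (-101 + 7773)*(6373 + (35 - 101)) = 7672*(6373 - 66) = 7672*6307 = 48387304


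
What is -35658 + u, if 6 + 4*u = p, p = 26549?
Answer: -116089/4 ≈ -29022.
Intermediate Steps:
u = 26543/4 (u = -3/2 + (¼)*26549 = -3/2 + 26549/4 = 26543/4 ≈ 6635.8)
-35658 + u = -35658 + 26543/4 = -116089/4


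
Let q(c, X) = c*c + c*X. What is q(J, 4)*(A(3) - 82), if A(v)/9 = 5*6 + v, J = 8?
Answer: 20640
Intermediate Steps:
A(v) = 270 + 9*v (A(v) = 9*(5*6 + v) = 9*(30 + v) = 270 + 9*v)
q(c, X) = c² + X*c
q(J, 4)*(A(3) - 82) = (8*(4 + 8))*((270 + 9*3) - 82) = (8*12)*((270 + 27) - 82) = 96*(297 - 82) = 96*215 = 20640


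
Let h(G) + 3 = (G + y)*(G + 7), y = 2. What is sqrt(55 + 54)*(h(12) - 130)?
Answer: 133*sqrt(109) ≈ 1388.6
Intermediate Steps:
h(G) = -3 + (2 + G)*(7 + G) (h(G) = -3 + (G + 2)*(G + 7) = -3 + (2 + G)*(7 + G))
sqrt(55 + 54)*(h(12) - 130) = sqrt(55 + 54)*((11 + 12**2 + 9*12) - 130) = sqrt(109)*((11 + 144 + 108) - 130) = sqrt(109)*(263 - 130) = sqrt(109)*133 = 133*sqrt(109)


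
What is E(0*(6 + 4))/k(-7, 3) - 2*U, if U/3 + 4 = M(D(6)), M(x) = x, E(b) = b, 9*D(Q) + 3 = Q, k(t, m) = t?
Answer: 22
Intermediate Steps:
D(Q) = -⅓ + Q/9
U = -11 (U = -12 + 3*(-⅓ + (⅑)*6) = -12 + 3*(-⅓ + ⅔) = -12 + 3*(⅓) = -12 + 1 = -11)
E(0*(6 + 4))/k(-7, 3) - 2*U = (0*(6 + 4))/(-7) - 2*(-11) = (0*10)*(-⅐) + 22 = 0*(-⅐) + 22 = 0 + 22 = 22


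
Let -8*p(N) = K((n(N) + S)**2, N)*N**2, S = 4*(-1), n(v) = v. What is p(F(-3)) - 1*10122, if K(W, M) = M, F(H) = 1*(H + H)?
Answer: -10095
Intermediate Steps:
F(H) = 2*H (F(H) = 1*(2*H) = 2*H)
S = -4
p(N) = -N**3/8 (p(N) = -N*N**2/8 = -N**3/8)
p(F(-3)) - 1*10122 = -(2*(-3))**3/8 - 1*10122 = -1/8*(-6)**3 - 10122 = -1/8*(-216) - 10122 = 27 - 10122 = -10095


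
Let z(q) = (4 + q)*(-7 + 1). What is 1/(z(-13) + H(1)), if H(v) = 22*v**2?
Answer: 1/76 ≈ 0.013158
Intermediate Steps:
z(q) = -24 - 6*q (z(q) = (4 + q)*(-6) = -24 - 6*q)
1/(z(-13) + H(1)) = 1/((-24 - 6*(-13)) + 22*1**2) = 1/((-24 + 78) + 22*1) = 1/(54 + 22) = 1/76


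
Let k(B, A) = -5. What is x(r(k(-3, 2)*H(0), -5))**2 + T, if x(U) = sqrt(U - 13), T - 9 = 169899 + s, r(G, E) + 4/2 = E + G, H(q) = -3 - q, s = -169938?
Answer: -35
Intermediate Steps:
r(G, E) = -2 + E + G (r(G, E) = -2 + (E + G) = -2 + E + G)
T = -30 (T = 9 + (169899 - 169938) = 9 - 39 = -30)
x(U) = sqrt(-13 + U)
x(r(k(-3, 2)*H(0), -5))**2 + T = (sqrt(-13 + (-2 - 5 - 5*(-3 - 1*0))))**2 - 30 = (sqrt(-13 + (-2 - 5 - 5*(-3 + 0))))**2 - 30 = (sqrt(-13 + (-2 - 5 - 5*(-3))))**2 - 30 = (sqrt(-13 + (-2 - 5 + 15)))**2 - 30 = (sqrt(-13 + 8))**2 - 30 = (sqrt(-5))**2 - 30 = (I*sqrt(5))**2 - 30 = -5 - 30 = -35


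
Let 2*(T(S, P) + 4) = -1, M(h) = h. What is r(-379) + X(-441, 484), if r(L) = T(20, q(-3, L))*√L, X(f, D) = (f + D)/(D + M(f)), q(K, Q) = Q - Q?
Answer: 1 - 9*I*√379/2 ≈ 1.0 - 87.606*I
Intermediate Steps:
q(K, Q) = 0
T(S, P) = -9/2 (T(S, P) = -4 + (½)*(-1) = -4 - ½ = -9/2)
X(f, D) = 1 (X(f, D) = (f + D)/(D + f) = (D + f)/(D + f) = 1)
r(L) = -9*√L/2
r(-379) + X(-441, 484) = -9*I*√379/2 + 1 = 1 - 9*I*√379/2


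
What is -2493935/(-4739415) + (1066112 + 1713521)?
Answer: 2634767365726/947883 ≈ 2.7796e+6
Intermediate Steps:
-2493935/(-4739415) + (1066112 + 1713521) = -2493935*(-1/4739415) + 2779633 = 498787/947883 + 2779633 = 2634767365726/947883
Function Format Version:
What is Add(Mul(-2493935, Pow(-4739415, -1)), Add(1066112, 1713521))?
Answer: Rational(2634767365726, 947883) ≈ 2.7796e+6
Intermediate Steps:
Add(Mul(-2493935, Pow(-4739415, -1)), Add(1066112, 1713521)) = Add(Mul(-2493935, Rational(-1, 4739415)), 2779633) = Add(Rational(498787, 947883), 2779633) = Rational(2634767365726, 947883)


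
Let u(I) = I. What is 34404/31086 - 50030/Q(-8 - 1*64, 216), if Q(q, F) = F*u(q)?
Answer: 58063433/13429152 ≈ 4.3237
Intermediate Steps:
Q(q, F) = F*q
34404/31086 - 50030/Q(-8 - 1*64, 216) = 34404/31086 - 50030*1/(216*(-8 - 1*64)) = 34404*(1/31086) - 50030*1/(216*(-8 - 64)) = 5734/5181 - 50030/(216*(-72)) = 5734/5181 - 50030/(-15552) = 5734/5181 - 50030*(-1/15552) = 5734/5181 + 25015/7776 = 58063433/13429152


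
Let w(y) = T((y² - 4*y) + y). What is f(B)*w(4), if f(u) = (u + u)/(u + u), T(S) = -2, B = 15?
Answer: -2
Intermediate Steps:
w(y) = -2
f(u) = 1 (f(u) = (2*u)/((2*u)) = (2*u)*(1/(2*u)) = 1)
f(B)*w(4) = 1*(-2) = -2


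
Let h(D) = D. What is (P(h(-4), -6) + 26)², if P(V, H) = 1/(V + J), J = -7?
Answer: 81225/121 ≈ 671.28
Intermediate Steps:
P(V, H) = 1/(-7 + V) (P(V, H) = 1/(V - 7) = 1/(-7 + V))
(P(h(-4), -6) + 26)² = (1/(-7 - 4) + 26)² = (1/(-11) + 26)² = (-1/11 + 26)² = (285/11)² = 81225/121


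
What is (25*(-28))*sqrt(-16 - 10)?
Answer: -700*I*sqrt(26) ≈ -3569.3*I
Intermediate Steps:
(25*(-28))*sqrt(-16 - 10) = -700*I*sqrt(26)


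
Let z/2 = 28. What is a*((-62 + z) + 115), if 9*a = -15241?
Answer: -1661269/9 ≈ -1.8459e+5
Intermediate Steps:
z = 56 (z = 2*28 = 56)
a = -15241/9 (a = (1/9)*(-15241) = -15241/9 ≈ -1693.4)
a*((-62 + z) + 115) = -15241*((-62 + 56) + 115)/9 = -15241*(-6 + 115)/9 = -15241/9*109 = -1661269/9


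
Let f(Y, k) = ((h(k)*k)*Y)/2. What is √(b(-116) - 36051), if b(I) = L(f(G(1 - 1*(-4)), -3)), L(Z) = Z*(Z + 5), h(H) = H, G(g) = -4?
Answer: I*√35817 ≈ 189.25*I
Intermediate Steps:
f(Y, k) = Y*k²/2 (f(Y, k) = ((k*k)*Y)/2 = (k²*Y)*(½) = (Y*k²)*(½) = Y*k²/2)
L(Z) = Z*(5 + Z)
b(I) = 234 (b(I) = ((½)*(-4)*(-3)²)*(5 + (½)*(-4)*(-3)²) = ((½)*(-4)*9)*(5 + (½)*(-4)*9) = -18*(5 - 18) = -18*(-13) = 234)
√(b(-116) - 36051) = √(234 - 36051) = √(-35817) = I*√35817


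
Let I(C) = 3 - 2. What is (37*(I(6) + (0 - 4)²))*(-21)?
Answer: -13209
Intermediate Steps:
I(C) = 1
(37*(I(6) + (0 - 4)²))*(-21) = (37*(1 + (0 - 4)²))*(-21) = (37*(1 + (-4)²))*(-21) = (37*(1 + 16))*(-21) = (37*17)*(-21) = 629*(-21) = -13209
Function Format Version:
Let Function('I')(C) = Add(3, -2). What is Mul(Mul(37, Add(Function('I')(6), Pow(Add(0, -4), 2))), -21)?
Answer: -13209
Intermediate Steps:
Function('I')(C) = 1
Mul(Mul(37, Add(Function('I')(6), Pow(Add(0, -4), 2))), -21) = Mul(Mul(37, Add(1, Pow(Add(0, -4), 2))), -21) = Mul(Mul(37, Add(1, Pow(-4, 2))), -21) = Mul(Mul(37, Add(1, 16)), -21) = Mul(Mul(37, 17), -21) = Mul(629, -21) = -13209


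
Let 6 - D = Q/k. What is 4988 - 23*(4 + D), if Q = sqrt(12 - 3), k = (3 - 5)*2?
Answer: 18963/4 ≈ 4740.8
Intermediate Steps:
k = -4 (k = -2*2 = -4)
Q = 3 (Q = sqrt(9) = 3)
D = 27/4 (D = 6 - 3/(-4) = 6 - 3*(-1)/4 = 6 - 1*(-3/4) = 6 + 3/4 = 27/4 ≈ 6.7500)
4988 - 23*(4 + D) = 4988 - 23*(4 + 27/4) = 4988 - 23*43/4 = 4988 - 989/4 = 18963/4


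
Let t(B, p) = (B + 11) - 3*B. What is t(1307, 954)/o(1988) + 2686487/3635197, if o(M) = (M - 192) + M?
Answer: 703249017/13755585448 ≈ 0.051125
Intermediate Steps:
o(M) = -192 + 2*M (o(M) = (-192 + M) + M = -192 + 2*M)
t(B, p) = 11 - 2*B (t(B, p) = (11 + B) - 3*B = 11 - 2*B)
t(1307, 954)/o(1988) + 2686487/3635197 = (11 - 2*1307)/(-192 + 2*1988) + 2686487/3635197 = (11 - 2614)/(-192 + 3976) + 2686487*(1/3635197) = -2603/3784 + 2686487/3635197 = 703249017/13755585448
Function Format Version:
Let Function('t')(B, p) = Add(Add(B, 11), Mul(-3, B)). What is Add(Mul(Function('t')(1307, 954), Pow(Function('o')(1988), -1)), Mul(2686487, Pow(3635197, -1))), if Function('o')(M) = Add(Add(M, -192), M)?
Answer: Rational(703249017, 13755585448) ≈ 0.051125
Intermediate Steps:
Function('o')(M) = Add(-192, Mul(2, M)) (Function('o')(M) = Add(Add(-192, M), M) = Add(-192, Mul(2, M)))
Function('t')(B, p) = Add(11, Mul(-2, B)) (Function('t')(B, p) = Add(Add(11, B), Mul(-3, B)) = Add(11, Mul(-2, B)))
Add(Mul(Function('t')(1307, 954), Pow(Function('o')(1988), -1)), Mul(2686487, Pow(3635197, -1))) = Add(Mul(Add(11, Mul(-2, 1307)), Pow(Add(-192, Mul(2, 1988)), -1)), Mul(2686487, Pow(3635197, -1))) = Add(Mul(Add(11, -2614), Pow(Add(-192, 3976), -1)), Mul(2686487, Rational(1, 3635197))) = Add(Mul(-2603, Pow(3784, -1)), Rational(2686487, 3635197)) = Add(Mul(-2603, Rational(1, 3784)), Rational(2686487, 3635197)) = Add(Rational(-2603, 3784), Rational(2686487, 3635197)) = Rational(703249017, 13755585448)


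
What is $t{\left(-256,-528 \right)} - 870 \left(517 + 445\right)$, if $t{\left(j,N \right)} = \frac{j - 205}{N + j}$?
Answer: $- \frac{656160499}{784} \approx -8.3694 \cdot 10^{5}$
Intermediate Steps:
$t{\left(j,N \right)} = \frac{-205 + j}{N + j}$ ($t{\left(j,N \right)} = \frac{j - 205}{N + j} = \frac{-205 + j}{N + j}$)
$t{\left(-256,-528 \right)} - 870 \left(517 + 445\right) = \frac{-205 - 256}{-528 - 256} - 870 \left(517 + 445\right) = \frac{1}{-784} \left(-461\right) - 836940 = \left(- \frac{1}{784}\right) \left(-461\right) - 836940 = \frac{461}{784} - 836940 = - \frac{656160499}{784}$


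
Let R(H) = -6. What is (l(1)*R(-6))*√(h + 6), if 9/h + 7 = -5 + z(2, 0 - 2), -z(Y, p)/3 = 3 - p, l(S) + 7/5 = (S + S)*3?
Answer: -46*√51/5 ≈ -65.701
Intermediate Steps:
l(S) = -7/5 + 6*S (l(S) = -7/5 + (S + S)*3 = -7/5 + (2*S)*3 = -7/5 + 6*S)
z(Y, p) = -9 + 3*p (z(Y, p) = -3*(3 - p) = -9 + 3*p)
h = -⅓ (h = 9/(-7 + (-5 + (-9 + 3*(0 - 2)))) = 9/(-7 + (-5 + (-9 + 3*(-2)))) = 9/(-7 + (-5 + (-9 - 6))) = 9/(-7 + (-5 - 15)) = 9/(-7 - 20) = 9/(-27) = 9*(-1/27) = -⅓ ≈ -0.33333)
(l(1)*R(-6))*√(h + 6) = ((-7/5 + 6*1)*(-6))*√(-⅓ + 6) = ((-7/5 + 6)*(-6))*√(17/3) = ((23/5)*(-6))*(√51/3) = -46*√51/5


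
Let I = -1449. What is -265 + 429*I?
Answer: -621886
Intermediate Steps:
-265 + 429*I = -265 + 429*(-1449) = -265 - 621621 = -621886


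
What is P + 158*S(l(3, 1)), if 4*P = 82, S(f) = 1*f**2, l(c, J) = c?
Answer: 2885/2 ≈ 1442.5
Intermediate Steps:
S(f) = f**2
P = 41/2 (P = (1/4)*82 = 41/2 ≈ 20.500)
P + 158*S(l(3, 1)) = 41/2 + 158*3**2 = 41/2 + 158*9 = 41/2 + 1422 = 2885/2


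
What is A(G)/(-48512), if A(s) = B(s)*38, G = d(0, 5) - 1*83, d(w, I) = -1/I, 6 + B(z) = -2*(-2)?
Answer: 19/12128 ≈ 0.0015666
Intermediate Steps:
B(z) = -2 (B(z) = -6 - 2*(-2) = -6 + 4 = -2)
G = -416/5 (G = -1/5 - 1*83 = -1*1/5 - 83 = -1/5 - 83 = -416/5 ≈ -83.200)
A(s) = -76 (A(s) = -2*38 = -76)
A(G)/(-48512) = -76/(-48512) = -76*(-1/48512) = 19/12128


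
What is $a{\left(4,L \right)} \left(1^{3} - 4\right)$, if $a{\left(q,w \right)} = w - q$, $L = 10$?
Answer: $-18$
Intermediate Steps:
$a{\left(4,L \right)} \left(1^{3} - 4\right) = \left(10 - 4\right) \left(1^{3} - 4\right) = \left(10 - 4\right) \left(1 - 4\right) = 6 \left(-3\right) = -18$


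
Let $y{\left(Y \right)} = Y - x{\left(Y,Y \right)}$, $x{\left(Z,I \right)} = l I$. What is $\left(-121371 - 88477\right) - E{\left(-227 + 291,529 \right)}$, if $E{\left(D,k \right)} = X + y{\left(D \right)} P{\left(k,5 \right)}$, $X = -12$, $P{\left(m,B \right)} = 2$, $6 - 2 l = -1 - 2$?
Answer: $-209388$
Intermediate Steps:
$l = \frac{9}{2}$ ($l = 3 - \frac{-1 - 2}{2} = 3 - - \frac{3}{2} = 3 + \frac{3}{2} = \frac{9}{2} \approx 4.5$)
$x{\left(Z,I \right)} = \frac{9 I}{2}$
$y{\left(Y \right)} = - \frac{7 Y}{2}$ ($y{\left(Y \right)} = Y - \frac{9 Y}{2} = - \frac{7 Y}{2}$)
$E{\left(D,k \right)} = -12 - 7 D$ ($E{\left(D,k \right)} = -12 + - \frac{7 D}{2} \cdot 2 = -12 - 7 D$)
$\left(-121371 - 88477\right) - E{\left(-227 + 291,529 \right)} = \left(-121371 - 88477\right) - \left(-12 - 7 \left(-227 + 291\right)\right) = -209848 - \left(-12 - 448\right) = -209848 - -460 = -209848 + 460 = -209388$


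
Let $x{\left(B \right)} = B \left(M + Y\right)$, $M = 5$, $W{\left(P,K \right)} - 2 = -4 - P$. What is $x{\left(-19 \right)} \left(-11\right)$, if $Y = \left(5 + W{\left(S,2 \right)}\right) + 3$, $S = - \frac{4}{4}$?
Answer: $2508$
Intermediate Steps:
$S = -1$ ($S = \left(-4\right) \frac{1}{4} = -1$)
$W{\left(P,K \right)} = -2 - P$ ($W{\left(P,K \right)} = 2 - \left(4 + P\right) = -2 - P$)
$Y = 7$ ($Y = \left(5 - 1\right) + 3 = 4 + 3 = 7$)
$x{\left(B \right)} = 12 B$ ($x{\left(B \right)} = B \left(5 + 7\right) = B 12 = 12 B$)
$x{\left(-19 \right)} \left(-11\right) = 12 \left(-19\right) \left(-11\right) = \left(-228\right) \left(-11\right) = 2508$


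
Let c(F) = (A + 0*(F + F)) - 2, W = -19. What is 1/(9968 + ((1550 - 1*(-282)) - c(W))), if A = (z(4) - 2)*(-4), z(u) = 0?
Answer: 1/11794 ≈ 8.4789e-5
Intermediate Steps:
A = 8 (A = (0 - 2)*(-4) = -2*(-4) = 8)
c(F) = 6 (c(F) = (8 + 0*(F + F)) - 2 = (8 + 0*(2*F)) - 2 = (8 + 0) - 2 = 8 - 2 = 6)
1/(9968 + ((1550 - 1*(-282)) - c(W))) = 1/(9968 + ((1550 - 1*(-282)) - 1*6)) = 1/(9968 + ((1550 + 282) - 6)) = 1/(9968 + (1832 - 6)) = 1/(9968 + 1826) = 1/11794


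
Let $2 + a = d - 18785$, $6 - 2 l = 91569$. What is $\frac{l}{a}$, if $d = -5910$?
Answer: $\frac{91563}{49394} \approx 1.8537$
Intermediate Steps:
$l = - \frac{91563}{2}$ ($l = 3 - \frac{91569}{2} = - \frac{91563}{2} \approx -45782.0$)
$a = -24697$ ($a = -2 - 24695 = -24697$)
$\frac{l}{a} = - \frac{91563}{2 \left(-24697\right)} = \left(- \frac{91563}{2}\right) \left(- \frac{1}{24697}\right) = \frac{91563}{49394}$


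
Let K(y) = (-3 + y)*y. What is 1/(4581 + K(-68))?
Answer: 1/9409 ≈ 0.00010628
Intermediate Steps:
K(y) = y*(-3 + y)
1/(4581 + K(-68)) = 1/(4581 - 68*(-3 - 68)) = 1/(4581 - 68*(-71)) = 1/(4581 + 4828) = 1/9409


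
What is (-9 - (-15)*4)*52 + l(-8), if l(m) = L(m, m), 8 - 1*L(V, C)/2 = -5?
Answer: 2678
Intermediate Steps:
L(V, C) = 26 (L(V, C) = 16 - 2*(-5) = 16 + 10 = 26)
l(m) = 26
(-9 - (-15)*4)*52 + l(-8) = (-9 - (-15)*4)*52 + 26 = (-9 - 5*(-12))*52 + 26 = (-9 + 60)*52 + 26 = 51*52 + 26 = 2652 + 26 = 2678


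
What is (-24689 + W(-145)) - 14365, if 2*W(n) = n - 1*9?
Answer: -39131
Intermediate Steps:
W(n) = -9/2 + n/2 (W(n) = (n - 1*9)/2 = (n - 9)/2 = (-9 + n)/2 = -9/2 + n/2)
(-24689 + W(-145)) - 14365 = (-24689 + (-9/2 + (½)*(-145))) - 14365 = (-24689 + (-9/2 - 145/2)) - 14365 = (-24689 - 77) - 14365 = -24766 - 14365 = -39131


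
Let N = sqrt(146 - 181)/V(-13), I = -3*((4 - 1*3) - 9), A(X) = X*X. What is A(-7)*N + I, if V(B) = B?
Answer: 24 - 49*I*sqrt(35)/13 ≈ 24.0 - 22.299*I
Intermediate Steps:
A(X) = X**2
I = 24 (I = -3*((4 - 3) - 9) = -3*(1 - 9) = -3*(-8) = 24)
N = -I*sqrt(35)/13 (N = sqrt(146 - 181)/(-13) = sqrt(-35)*(-1/13) = (I*sqrt(35))*(-1/13) = -I*sqrt(35)/13 ≈ -0.45508*I)
A(-7)*N + I = (-7)**2*(-I*sqrt(35)/13) + 24 = 49*(-I*sqrt(35)/13) + 24 = -49*I*sqrt(35)/13 + 24 = 24 - 49*I*sqrt(35)/13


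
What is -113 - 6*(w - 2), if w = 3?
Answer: -119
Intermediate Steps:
-113 - 6*(w - 2) = -113 - 6*(3 - 2) = -113 - 6 = -119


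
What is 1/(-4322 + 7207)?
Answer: 1/2885 ≈ 0.00034662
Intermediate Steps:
1/(-4322 + 7207) = 1/2885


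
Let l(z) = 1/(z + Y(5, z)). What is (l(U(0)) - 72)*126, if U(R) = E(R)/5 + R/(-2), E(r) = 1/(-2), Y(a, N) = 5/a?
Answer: -8932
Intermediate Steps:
E(r) = -½
U(R) = -⅒ - R/2 (U(R) = -½/5 + R/(-2) = -½*⅕ + R*(-½) = -⅒ - R/2)
l(z) = 1/(1 + z) (l(z) = 1/(z + 5/5) = 1/(z + 5*(⅕)) = 1/(z + 1) = 1/(1 + z))
(l(U(0)) - 72)*126 = (1/(1 + (-⅒ - ½*0)) - 72)*126 = (1/(1 + (-⅒ + 0)) - 72)*126 = (1/(1 - ⅒) - 72)*126 = (1/(9/10) - 72)*126 = (10/9 - 72)*126 = -638/9*126 = -8932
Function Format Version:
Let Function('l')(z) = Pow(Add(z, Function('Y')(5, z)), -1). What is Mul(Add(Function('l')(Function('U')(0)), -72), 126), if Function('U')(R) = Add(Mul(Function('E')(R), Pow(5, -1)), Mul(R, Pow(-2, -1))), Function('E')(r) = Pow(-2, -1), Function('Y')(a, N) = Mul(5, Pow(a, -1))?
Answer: -8932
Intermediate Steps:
Function('E')(r) = Rational(-1, 2)
Function('U')(R) = Add(Rational(-1, 10), Mul(Rational(-1, 2), R)) (Function('U')(R) = Add(Mul(Rational(-1, 2), Pow(5, -1)), Mul(R, Pow(-2, -1))) = Add(Mul(Rational(-1, 2), Rational(1, 5)), Mul(R, Rational(-1, 2))) = Add(Rational(-1, 10), Mul(Rational(-1, 2), R)))
Function('l')(z) = Pow(Add(1, z), -1) (Function('l')(z) = Pow(Add(z, Mul(5, Pow(5, -1))), -1) = Pow(Add(z, Mul(5, Rational(1, 5))), -1) = Pow(Add(z, 1), -1) = Pow(Add(1, z), -1))
Mul(Add(Function('l')(Function('U')(0)), -72), 126) = Mul(Add(Pow(Add(1, Add(Rational(-1, 10), Mul(Rational(-1, 2), 0))), -1), -72), 126) = Mul(Add(Pow(Add(1, Add(Rational(-1, 10), 0)), -1), -72), 126) = Mul(Add(Pow(Add(1, Rational(-1, 10)), -1), -72), 126) = Mul(Add(Pow(Rational(9, 10), -1), -72), 126) = Mul(Add(Rational(10, 9), -72), 126) = Mul(Rational(-638, 9), 126) = -8932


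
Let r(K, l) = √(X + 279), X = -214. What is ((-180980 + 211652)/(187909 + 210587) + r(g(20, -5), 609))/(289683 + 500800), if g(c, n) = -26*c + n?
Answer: 639/6562589866 + √65/790483 ≈ 1.0297e-5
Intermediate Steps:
g(c, n) = n - 26*c
r(K, l) = √65 (r(K, l) = √(-214 + 279) = √65)
((-180980 + 211652)/(187909 + 210587) + r(g(20, -5), 609))/(289683 + 500800) = ((-180980 + 211652)/(187909 + 210587) + √65)/(289683 + 500800) = (30672/398496 + √65)/790483 = (30672*(1/398496) + √65)*(1/790483) = (639/8302 + √65)*(1/790483) = 639/6562589866 + √65/790483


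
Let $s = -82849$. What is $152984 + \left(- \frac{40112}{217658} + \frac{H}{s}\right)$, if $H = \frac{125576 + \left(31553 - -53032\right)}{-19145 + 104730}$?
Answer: $\frac{118052463186717795731}{771666353470285} \approx 1.5298 \cdot 10^{5}$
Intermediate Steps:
$H = \frac{210161}{85585}$ ($H = \frac{125576 + \left(31553 + 53032\right)}{85585} = \left(125576 + 84585\right) \frac{1}{85585} = 210161 \cdot \frac{1}{85585} = \frac{210161}{85585} \approx 2.4556$)
$152984 + \left(- \frac{40112}{217658} + \frac{H}{s}\right) = 152984 + \left(- \frac{40112}{217658} + \frac{210161}{85585 \left(-82849\right)}\right) = 152984 + \left(\left(-40112\right) \frac{1}{217658} + \frac{210161}{85585} \left(- \frac{1}{82849}\right)\right) = 152984 - \frac{142232580284709}{771666353470285} = \frac{118052463186717795731}{771666353470285}$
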